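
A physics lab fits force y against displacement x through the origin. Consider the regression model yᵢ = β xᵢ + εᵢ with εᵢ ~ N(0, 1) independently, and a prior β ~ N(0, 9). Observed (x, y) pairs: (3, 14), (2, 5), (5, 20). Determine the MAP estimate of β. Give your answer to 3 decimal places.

log p(β | y) = −Σ(yᵢ − βxᵢ)²/(2·1) − β²/(2·9) + const.
Setting the derivative to zero: Σxᵢ(yᵢ − βxᵢ)/1 − β/9 = 0, so β = Σxᵢyᵢ / (Σxᵢ² + σ²/τ²).
Σxᵢyᵢ = 3·14 + 2·5 + 5·20 = 152; Σxᵢ² = 38; σ²/τ² = 1/9.
β̂_MAP = 152 / (38 + 1/9) = 152/(343/9) = 1368/343 ≈ 3.988.

β̂_MAP = 3.988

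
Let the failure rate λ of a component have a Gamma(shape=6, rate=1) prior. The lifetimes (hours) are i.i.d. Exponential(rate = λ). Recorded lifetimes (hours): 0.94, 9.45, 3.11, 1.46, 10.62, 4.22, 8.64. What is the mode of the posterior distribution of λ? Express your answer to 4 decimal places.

The Exponential(rate=λ) likelihood is ∝ λ^n e^(−λΣtᵢ). Here n = 7 and Σtᵢ = 0.94 + 9.45 + 3.11 + 1.46 + 10.62 + 4.22 + 8.64 = 38.44.
Posterior ∝ λ^5e^(−1λ) · λ^7e^(−38.44λ) = λ^12e^(−39.44λ), i.e. Gamma(13, 39.44).
Mode = (a−1)/b = 12/39.44 ≈ 0.3043.

λ̂_MAP = 0.3043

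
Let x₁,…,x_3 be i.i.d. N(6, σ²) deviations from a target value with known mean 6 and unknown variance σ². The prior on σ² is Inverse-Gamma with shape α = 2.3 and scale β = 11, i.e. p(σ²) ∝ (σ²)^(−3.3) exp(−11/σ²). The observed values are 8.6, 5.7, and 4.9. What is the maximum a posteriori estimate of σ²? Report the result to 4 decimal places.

Sum of squared deviations about the known mean: SS = (8.6−6)² + (5.7−6)² + (4.9−6)² = 8.06.
The Normal likelihood contributes (σ²)^(−n/2) exp(−SS/(2σ²)), so the posterior is Inverse-Gamma(α + n/2, β + SS/2) = Inverse-Gamma(3.8, 15.03).
The mode of Inverse-Gamma(a, b) is b/(a+1) = 15.03/4.8 ≈ 3.1313.

σ̂²_MAP = 3.1313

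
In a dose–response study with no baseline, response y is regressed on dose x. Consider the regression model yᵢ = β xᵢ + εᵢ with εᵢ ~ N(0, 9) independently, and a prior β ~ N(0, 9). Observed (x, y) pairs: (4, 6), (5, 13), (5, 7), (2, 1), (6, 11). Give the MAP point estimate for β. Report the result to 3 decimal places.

β̂_MAP = 1.794

log p(β | y) = −Σ(yᵢ − βxᵢ)²/(2·9) − β²/(2·9) + const.
Setting the derivative to zero: Σxᵢ(yᵢ − βxᵢ)/9 − β/9 = 0, so β = Σxᵢyᵢ / (Σxᵢ² + σ²/τ²).
Σxᵢyᵢ = 4·6 + 5·13 + 5·7 + 2·1 + 6·11 = 192; Σxᵢ² = 106; σ²/τ² = 1.
β̂_MAP = 192 / (106 + 1) = 192/107 ≈ 1.794.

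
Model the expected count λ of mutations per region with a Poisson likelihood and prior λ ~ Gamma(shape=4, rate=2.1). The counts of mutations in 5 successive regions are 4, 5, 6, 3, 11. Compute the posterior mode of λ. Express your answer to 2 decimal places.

λ̂_MAP = 4.51

Σxᵢ = 4+5+6+3+11 = 29, with n = 5.
Posterior ∝ λ^3e^(−2.1λ) · λ^29e^(−5λ) = λ^32e^(−7.1λ), i.e. Gamma(shape=33, rate=7.1).
The mode of a Gamma(a, b) with a ≥ 1 (shape–rate) is (a−1)/b = 32/7.1 ≈ 4.51.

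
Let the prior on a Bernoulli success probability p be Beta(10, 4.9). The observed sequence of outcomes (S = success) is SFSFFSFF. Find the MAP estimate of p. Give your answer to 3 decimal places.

p̂_MAP = 0.574

Prior: Beta(10, 4.9).
Data: 3 successes in 8 trials (from the sequence). The binomial likelihood contributes p^3(1−p)^5, so the posterior is Beta(10+3, 4.9+5) = Beta(13, 9.9).
For Beta(a, b) with a, b > 1 the mode is (a−1)/(a+b−2) = 12/20.9 ≈ 0.574.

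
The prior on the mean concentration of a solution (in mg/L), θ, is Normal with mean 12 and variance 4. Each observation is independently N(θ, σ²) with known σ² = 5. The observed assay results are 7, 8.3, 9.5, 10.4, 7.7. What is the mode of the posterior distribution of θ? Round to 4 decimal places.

θ̂_MAP = 9.2640

n = 5; x̄ = (7 + 8.3 + 9.5 + 10.4 + 7.7)/5 = 42.9/5 = 8.58.
For a Normal prior and Normal likelihood with known variance, the posterior is Normal; its mode equals its mean, the precision-weighted average.
Prior precision 1/σ₀² = 1/4 = 0.25; data precision n/σ² = 5/5 = 1.
θ̂ = (0.25·12 + 1·8.58) / (0.25 + 1) = 11.58/1.25 = 9.2640.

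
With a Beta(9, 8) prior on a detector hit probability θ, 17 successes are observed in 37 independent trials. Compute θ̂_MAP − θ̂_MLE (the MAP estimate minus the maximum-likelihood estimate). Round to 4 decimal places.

Posterior is Beta(26, 28); MAP = (26−1)/(54−2) = 25/52 ≈ 0.48077.
MLE ignores the prior: θ̂_MLE = k/n = 17/37 ≈ 0.45946.
Difference = 25/52 − 17/37 = 41/1924 ≈ 0.0213.

MAP − MLE = 0.0213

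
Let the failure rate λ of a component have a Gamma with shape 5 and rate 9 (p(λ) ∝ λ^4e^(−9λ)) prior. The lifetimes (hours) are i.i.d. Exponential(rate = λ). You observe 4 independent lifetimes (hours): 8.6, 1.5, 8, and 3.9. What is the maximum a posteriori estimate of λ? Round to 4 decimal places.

The Exponential(rate=λ) likelihood is ∝ λ^n e^(−λΣtᵢ). Here n = 4 and Σtᵢ = 8.6 + 1.5 + 8 + 3.9 = 22.
Posterior ∝ λ^4e^(−9λ) · λ^4e^(−22λ) = λ^8e^(−31λ), i.e. Gamma(9, 31).
Mode = (a−1)/b = 8/31 ≈ 0.2581.

λ̂_MAP = 0.2581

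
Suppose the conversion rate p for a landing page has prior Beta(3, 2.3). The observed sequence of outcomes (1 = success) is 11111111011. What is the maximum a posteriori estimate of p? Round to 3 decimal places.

p̂_MAP = 0.839

Prior: Beta(3, 2.3).
Data: 10 successes in 11 trials (from the sequence). The binomial likelihood contributes p^10(1−p)^1, so the posterior is Beta(3+10, 2.3+1) = Beta(13, 3.3).
For Beta(a, b) with a, b > 1 the mode is (a−1)/(a+b−2) = 12/14.3 ≈ 0.839.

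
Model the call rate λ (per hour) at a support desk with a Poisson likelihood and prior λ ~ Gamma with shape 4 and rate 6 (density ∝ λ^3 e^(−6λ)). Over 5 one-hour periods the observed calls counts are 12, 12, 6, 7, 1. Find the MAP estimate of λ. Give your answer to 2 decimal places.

λ̂_MAP = 3.73

Σxᵢ = 12+12+6+7+1 = 38, with n = 5.
Posterior ∝ λ^3e^(−6λ) · λ^38e^(−5λ) = λ^41e^(−11λ), i.e. Gamma(shape=42, rate=11).
The mode of a Gamma(a, b) with a ≥ 1 (shape–rate) is (a−1)/b = 41/11 ≈ 3.73.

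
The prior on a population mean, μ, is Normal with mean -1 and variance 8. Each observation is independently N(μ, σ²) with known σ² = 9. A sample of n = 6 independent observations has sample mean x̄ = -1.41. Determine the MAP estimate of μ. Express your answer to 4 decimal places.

n = 6, x̄ = -1.41.
For a Normal prior and Normal likelihood with known variance, the posterior is Normal; its mode equals its mean, the precision-weighted average.
Prior precision 1/σ₀² = 1/8 = 0.125; data precision n/σ² = 6/9 = 2/3.
μ̂ = (0.125·(-1) + (2/3)·(-1.41)) / (0.125 + 2/3) = (-1.065)/(19/24) = -639/475 ≈ -1.3453.

μ̂_MAP = -1.3453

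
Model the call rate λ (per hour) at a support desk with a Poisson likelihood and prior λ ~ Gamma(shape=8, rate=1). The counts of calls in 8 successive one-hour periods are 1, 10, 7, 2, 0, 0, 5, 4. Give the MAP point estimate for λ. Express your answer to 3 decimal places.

Σxᵢ = 1+10+7+2+0+0+5+4 = 29, with n = 8.
Posterior ∝ λ^7e^(−1λ) · λ^29e^(−8λ) = λ^36e^(−9λ), i.e. Gamma(shape=37, rate=9).
The mode of a Gamma(a, b) with a ≥ 1 (shape–rate) is (a−1)/b = 36/9 ≈ 4.000.

λ̂_MAP = 4.000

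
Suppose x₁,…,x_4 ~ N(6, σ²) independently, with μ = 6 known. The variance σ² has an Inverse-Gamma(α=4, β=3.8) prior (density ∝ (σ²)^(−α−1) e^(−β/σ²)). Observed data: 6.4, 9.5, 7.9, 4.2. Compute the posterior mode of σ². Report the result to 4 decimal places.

Sum of squared deviations about the known mean: SS = (6.4−6)² + (9.5−6)² + (7.9−6)² + (4.2−6)² = 19.26.
The Normal likelihood contributes (σ²)^(−n/2) exp(−SS/(2σ²)), so the posterior is Inverse-Gamma(α + n/2, β + SS/2) = Inverse-Gamma(6, 13.43).
The mode of Inverse-Gamma(a, b) is b/(a+1) = 13.43/7 ≈ 1.9186.

σ̂²_MAP = 1.9186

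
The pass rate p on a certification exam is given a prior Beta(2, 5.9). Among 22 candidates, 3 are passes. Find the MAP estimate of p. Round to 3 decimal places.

Prior: Beta(2, 5.9).
Data: 3 successes in 22 trials. The binomial likelihood contributes p^3(1−p)^19, so the posterior is Beta(2+3, 5.9+19) = Beta(5, 24.9).
For Beta(a, b) with a, b > 1 the mode is (a−1)/(a+b−2) = 4/27.9 ≈ 0.143.

p̂_MAP = 0.143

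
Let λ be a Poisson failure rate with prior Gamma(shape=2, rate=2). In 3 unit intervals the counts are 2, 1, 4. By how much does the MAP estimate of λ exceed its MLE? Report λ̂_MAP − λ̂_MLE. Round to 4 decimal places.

Σxᵢ = 7. Posterior is Gamma(9, 5); MAP = (9−1)/5 = 8/5 ≈ 1.60000.
MLE = x̄ = 7/3 ≈ 2.33333.
Difference = 8/5 − 7/3 = -11/15 ≈ -0.7333.

MAP − MLE = -0.7333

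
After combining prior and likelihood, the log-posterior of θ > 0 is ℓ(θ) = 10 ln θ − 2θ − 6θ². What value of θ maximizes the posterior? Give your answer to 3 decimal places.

θ̂_MAP = 0.833

ℓ'(θ) = 10/θ − 2 − 12θ. Setting this to zero and multiplying by θ: 12θ² + 2θ − 10 = 0.
θ = (−2 + √(2² + 4·12·10)) / (2·12) = (−2 + √484) / 24 = (−2 + 22)/24 = 5/6.
ℓ''(θ) = −10/θ² − 12 < 0, confirming a maximum.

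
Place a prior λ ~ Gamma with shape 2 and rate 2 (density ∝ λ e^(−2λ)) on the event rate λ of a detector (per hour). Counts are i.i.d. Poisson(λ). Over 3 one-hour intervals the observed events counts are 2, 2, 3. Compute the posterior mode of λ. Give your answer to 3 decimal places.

Σxᵢ = 2+2+3 = 7, with n = 3.
Posterior ∝ λe^(−2λ) · λ^7e^(−3λ) = λ^8e^(−5λ), i.e. Gamma(shape=9, rate=5).
The mode of a Gamma(a, b) with a ≥ 1 (shape–rate) is (a−1)/b = 8/5 ≈ 1.600.

λ̂_MAP = 1.600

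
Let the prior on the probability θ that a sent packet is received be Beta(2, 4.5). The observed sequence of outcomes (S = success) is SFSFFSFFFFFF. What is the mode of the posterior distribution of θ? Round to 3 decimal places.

θ̂_MAP = 0.242

Prior: Beta(2, 4.5).
Data: 3 successes in 12 trials (from the sequence). The binomial likelihood contributes θ^3(1−θ)^9, so the posterior is Beta(2+3, 4.5+9) = Beta(5, 13.5).
For Beta(a, b) with a, b > 1 the mode is (a−1)/(a+b−2) = 4/16.5 ≈ 0.242.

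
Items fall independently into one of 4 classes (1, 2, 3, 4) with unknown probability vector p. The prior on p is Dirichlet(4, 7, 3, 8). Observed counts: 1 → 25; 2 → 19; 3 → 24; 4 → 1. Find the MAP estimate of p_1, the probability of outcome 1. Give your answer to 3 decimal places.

MAP estimate: 0.322

The posterior is Dirichlet(αᵢ + nᵢ) = Dirichlet(29, 26, 27, 9).
For a Dirichlet(a₁,…,a_K) with all aᵢ > 1, the mode has j-th component (aⱼ − 1)/(Σaᵢ − K).
Here Σaᵢ = 91 and K = 4, so p_1 = (29 − 1)/(91 − 4) = 28/87 ≈ 0.322.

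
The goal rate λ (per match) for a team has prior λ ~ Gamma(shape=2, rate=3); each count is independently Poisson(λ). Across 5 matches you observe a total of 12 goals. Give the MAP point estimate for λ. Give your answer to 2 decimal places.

Σxᵢ = 12, n = 5.
Posterior ∝ λe^(−3λ) · λ^12e^(−5λ) = λ^13e^(−8λ), i.e. Gamma(shape=14, rate=8).
The mode of a Gamma(a, b) with a ≥ 1 (shape–rate) is (a−1)/b = 13/8 ≈ 1.63.

λ̂_MAP = 1.63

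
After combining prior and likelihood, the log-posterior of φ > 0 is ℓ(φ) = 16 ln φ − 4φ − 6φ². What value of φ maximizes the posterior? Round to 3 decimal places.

φ̂_MAP = 1.000

ℓ'(φ) = 16/φ − 4 − 12φ. Setting this to zero and multiplying by φ: 12φ² + 4φ − 16 = 0.
φ = (−4 + √(4² + 4·12·16)) / (2·12) = (−4 + √784) / 24 = (−4 + 28)/24 = 1.
ℓ''(φ) = −16/φ² − 12 < 0, confirming a maximum.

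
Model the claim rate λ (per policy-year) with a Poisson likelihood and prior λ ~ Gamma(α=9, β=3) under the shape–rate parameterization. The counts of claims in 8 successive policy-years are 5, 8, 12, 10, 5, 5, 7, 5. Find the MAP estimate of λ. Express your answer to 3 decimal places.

λ̂_MAP = 5.909

Σxᵢ = 5+8+12+10+5+5+7+5 = 57, with n = 8.
Posterior ∝ λ^8e^(−3λ) · λ^57e^(−8λ) = λ^65e^(−11λ), i.e. Gamma(shape=66, rate=11).
The mode of a Gamma(a, b) with a ≥ 1 (shape–rate) is (a−1)/b = 65/11 ≈ 5.909.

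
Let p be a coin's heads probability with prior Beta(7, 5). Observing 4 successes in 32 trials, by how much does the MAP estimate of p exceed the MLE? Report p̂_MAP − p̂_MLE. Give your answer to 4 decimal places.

MAP − MLE = 0.1131

Posterior is Beta(11, 33); MAP = (11−1)/(44−2) = 10/42 ≈ 0.23810.
MLE ignores the prior: p̂_MLE = k/n = 4/32 ≈ 0.12500.
Difference = 10/42 − 4/32 = 19/168 ≈ 0.1131.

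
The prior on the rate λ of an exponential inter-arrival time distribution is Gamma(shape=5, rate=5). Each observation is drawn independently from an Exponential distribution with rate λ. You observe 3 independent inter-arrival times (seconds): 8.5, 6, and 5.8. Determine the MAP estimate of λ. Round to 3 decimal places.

The Exponential(rate=λ) likelihood is ∝ λ^n e^(−λΣtᵢ). Here n = 3 and Σtᵢ = 8.5 + 6 + 5.8 = 20.3.
Posterior ∝ λ^4e^(−5λ) · λ^3e^(−20.3λ) = λ^7e^(−25.3λ), i.e. Gamma(8, 25.3).
Mode = (a−1)/b = 7/25.3 ≈ 0.277.

λ̂_MAP = 0.277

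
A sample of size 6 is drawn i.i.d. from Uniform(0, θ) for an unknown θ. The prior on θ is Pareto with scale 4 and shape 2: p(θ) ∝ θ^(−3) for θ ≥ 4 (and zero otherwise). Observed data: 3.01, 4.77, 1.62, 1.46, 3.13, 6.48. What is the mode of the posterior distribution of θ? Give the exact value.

The Uniform(0, θ) likelihood is θ^(−n) for θ ≥ max(xᵢ), zero otherwise. Here max(xᵢ) = 6.48.
Posterior ∝ θ^(−3) · θ^(−6) = θ^(−9) on θ ≥ max(4, 6.48) = 6.48.
This density is strictly decreasing in θ, so the posterior mode lies at the lower boundary of the support.

θ̂_MAP = 6.48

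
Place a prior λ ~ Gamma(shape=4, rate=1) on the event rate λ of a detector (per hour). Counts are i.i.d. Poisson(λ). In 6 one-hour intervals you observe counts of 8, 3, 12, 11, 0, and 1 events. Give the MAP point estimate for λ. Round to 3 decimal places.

Σxᵢ = 8+3+12+11+0+1 = 35, with n = 6.
Posterior ∝ λ^3e^(−1λ) · λ^35e^(−6λ) = λ^38e^(−7λ), i.e. Gamma(shape=39, rate=7).
The mode of a Gamma(a, b) with a ≥ 1 (shape–rate) is (a−1)/b = 38/7 ≈ 5.429.

λ̂_MAP = 5.429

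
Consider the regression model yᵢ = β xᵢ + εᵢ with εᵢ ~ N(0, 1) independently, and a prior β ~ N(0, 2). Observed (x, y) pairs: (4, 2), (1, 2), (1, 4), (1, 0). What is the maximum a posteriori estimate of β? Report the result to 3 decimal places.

β̂_MAP = 0.718

log p(β | y) = −Σ(yᵢ − βxᵢ)²/(2·1) − β²/(2·2) + const.
Setting the derivative to zero: Σxᵢ(yᵢ − βxᵢ)/1 − β/2 = 0, so β = Σxᵢyᵢ / (Σxᵢ² + σ²/τ²).
Σxᵢyᵢ = 4·2 + 1·2 + 1·4 + 1·0 = 14; Σxᵢ² = 19; σ²/τ² = 0.5.
β̂_MAP = 14 / (19 + 0.5) = 14/19.5 ≈ 0.718.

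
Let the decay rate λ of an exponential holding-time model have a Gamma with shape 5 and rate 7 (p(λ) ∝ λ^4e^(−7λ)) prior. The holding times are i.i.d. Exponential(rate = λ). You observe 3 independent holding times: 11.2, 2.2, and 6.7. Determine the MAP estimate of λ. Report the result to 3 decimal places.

λ̂_MAP = 0.258

The Exponential(rate=λ) likelihood is ∝ λ^n e^(−λΣtᵢ). Here n = 3 and Σtᵢ = 11.2 + 2.2 + 6.7 = 20.1.
Posterior ∝ λ^4e^(−7λ) · λ^3e^(−20.1λ) = λ^7e^(−27.1λ), i.e. Gamma(8, 27.1).
Mode = (a−1)/b = 7/27.1 ≈ 0.258.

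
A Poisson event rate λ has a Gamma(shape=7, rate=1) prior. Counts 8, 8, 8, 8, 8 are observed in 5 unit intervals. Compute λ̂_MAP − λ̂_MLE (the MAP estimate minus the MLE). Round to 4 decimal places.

Σxᵢ = 40. Posterior is Gamma(47, 6); MAP = (47−1)/6 = 46/6 ≈ 7.66667.
MLE = x̄ = 40/5 ≈ 8.00000.
Difference = 46/6 − 40/5 = -1/3 ≈ -0.3333.

MAP − MLE = -0.3333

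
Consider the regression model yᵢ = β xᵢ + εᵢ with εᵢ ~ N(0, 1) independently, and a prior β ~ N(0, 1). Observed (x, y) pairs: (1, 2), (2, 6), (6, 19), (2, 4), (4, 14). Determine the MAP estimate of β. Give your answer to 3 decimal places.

β̂_MAP = 3.097

log p(β | y) = −Σ(yᵢ − βxᵢ)²/(2·1) − β²/(2·1) + const.
Setting the derivative to zero: Σxᵢ(yᵢ − βxᵢ)/1 − β/1 = 0, so β = Σxᵢyᵢ / (Σxᵢ² + σ²/τ²).
Σxᵢyᵢ = 1·2 + 2·6 + 6·19 + 2·4 + 4·14 = 192; Σxᵢ² = 61; σ²/τ² = 1.
β̂_MAP = 192 / (61 + 1) = 192/62 ≈ 3.097.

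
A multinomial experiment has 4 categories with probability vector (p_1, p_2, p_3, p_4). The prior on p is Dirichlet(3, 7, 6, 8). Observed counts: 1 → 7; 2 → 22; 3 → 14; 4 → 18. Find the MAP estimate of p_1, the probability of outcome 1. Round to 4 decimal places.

MAP estimate: 0.1111

The posterior is Dirichlet(αᵢ + nᵢ) = Dirichlet(10, 29, 20, 26).
For a Dirichlet(a₁,…,a_K) with all aᵢ > 1, the mode has j-th component (aⱼ − 1)/(Σaᵢ − K).
Here Σaᵢ = 85 and K = 4, so p_1 = (10 − 1)/(85 − 4) = 9/81 ≈ 0.1111.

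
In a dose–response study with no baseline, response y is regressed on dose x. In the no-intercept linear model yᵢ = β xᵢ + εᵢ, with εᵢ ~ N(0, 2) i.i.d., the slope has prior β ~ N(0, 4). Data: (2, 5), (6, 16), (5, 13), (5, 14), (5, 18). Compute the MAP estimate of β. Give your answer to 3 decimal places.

β̂_MAP = 2.866

log p(β | y) = −Σ(yᵢ − βxᵢ)²/(2·2) − β²/(2·4) + const.
Setting the derivative to zero: Σxᵢ(yᵢ − βxᵢ)/2 − β/4 = 0, so β = Σxᵢyᵢ / (Σxᵢ² + σ²/τ²).
Σxᵢyᵢ = 2·5 + 6·16 + 5·13 + 5·14 + 5·18 = 331; Σxᵢ² = 115; σ²/τ² = 0.5.
β̂_MAP = 331 / (115 + 0.5) = 331/115.5 ≈ 2.866.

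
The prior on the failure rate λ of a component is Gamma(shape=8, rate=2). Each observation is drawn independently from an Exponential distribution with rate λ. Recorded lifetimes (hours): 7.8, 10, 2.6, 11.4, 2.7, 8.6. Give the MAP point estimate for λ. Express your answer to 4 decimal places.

The Exponential(rate=λ) likelihood is ∝ λ^n e^(−λΣtᵢ). Here n = 6 and Σtᵢ = 7.8 + 10 + 2.6 + 11.4 + 2.7 + 8.6 = 43.1.
Posterior ∝ λ^7e^(−2λ) · λ^6e^(−43.1λ) = λ^13e^(−45.1λ), i.e. Gamma(14, 45.1).
Mode = (a−1)/b = 13/45.1 ≈ 0.2882.

λ̂_MAP = 0.2882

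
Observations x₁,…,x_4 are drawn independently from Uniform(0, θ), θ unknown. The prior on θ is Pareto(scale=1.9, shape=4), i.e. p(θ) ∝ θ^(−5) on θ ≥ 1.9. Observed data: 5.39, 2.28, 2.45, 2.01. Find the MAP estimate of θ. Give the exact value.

The Uniform(0, θ) likelihood is θ^(−n) for θ ≥ max(xᵢ), zero otherwise. Here max(xᵢ) = 5.39.
Posterior ∝ θ^(−5) · θ^(−4) = θ^(−9) on θ ≥ max(1.9, 5.39) = 5.39.
This density is strictly decreasing in θ, so the posterior mode lies at the lower boundary of the support.

θ̂_MAP = 5.39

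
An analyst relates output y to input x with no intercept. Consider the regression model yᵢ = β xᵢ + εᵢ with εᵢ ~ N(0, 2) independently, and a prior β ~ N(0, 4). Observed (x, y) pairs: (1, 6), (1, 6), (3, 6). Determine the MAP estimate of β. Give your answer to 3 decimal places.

β̂_MAP = 2.609

log p(β | y) = −Σ(yᵢ − βxᵢ)²/(2·2) − β²/(2·4) + const.
Setting the derivative to zero: Σxᵢ(yᵢ − βxᵢ)/2 − β/4 = 0, so β = Σxᵢyᵢ / (Σxᵢ² + σ²/τ²).
Σxᵢyᵢ = 1·6 + 1·6 + 3·6 = 30; Σxᵢ² = 11; σ²/τ² = 0.5.
β̂_MAP = 30 / (11 + 0.5) = 30/11.5 ≈ 2.609.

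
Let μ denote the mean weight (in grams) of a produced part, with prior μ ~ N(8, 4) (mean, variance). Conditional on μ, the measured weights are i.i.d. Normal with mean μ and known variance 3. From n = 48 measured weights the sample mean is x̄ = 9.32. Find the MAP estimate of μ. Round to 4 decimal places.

n = 48, x̄ = 9.32.
For a Normal prior and Normal likelihood with known variance, the posterior is Normal; its mode equals its mean, the precision-weighted average.
Prior precision 1/σ₀² = 1/4 = 0.25; data precision n/σ² = 48/3 = 16.
μ̂ = (0.25·8 + 16·9.32) / (0.25 + 16) = 151.12/16.25 = 15112/1625 ≈ 9.2997.

μ̂_MAP = 9.2997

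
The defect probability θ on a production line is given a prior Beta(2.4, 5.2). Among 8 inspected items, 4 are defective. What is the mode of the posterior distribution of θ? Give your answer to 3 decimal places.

Prior: Beta(2.4, 5.2).
Data: 4 successes in 8 trials. The binomial likelihood contributes θ^4(1−θ)^4, so the posterior is Beta(2.4+4, 5.2+4) = Beta(6.4, 9.2).
For Beta(a, b) with a, b > 1 the mode is (a−1)/(a+b−2) = 5.4/13.6 ≈ 0.397.

θ̂_MAP = 0.397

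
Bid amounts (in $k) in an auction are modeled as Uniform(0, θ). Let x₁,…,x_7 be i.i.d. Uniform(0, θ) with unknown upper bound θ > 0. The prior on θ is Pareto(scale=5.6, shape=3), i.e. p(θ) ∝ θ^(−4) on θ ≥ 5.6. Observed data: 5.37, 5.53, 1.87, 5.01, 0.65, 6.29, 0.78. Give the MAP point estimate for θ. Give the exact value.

The Uniform(0, θ) likelihood is θ^(−n) for θ ≥ max(xᵢ), zero otherwise. Here max(xᵢ) = 6.29.
Posterior ∝ θ^(−4) · θ^(−7) = θ^(−11) on θ ≥ max(5.6, 6.29) = 6.29.
This density is strictly decreasing in θ, so the posterior mode lies at the lower boundary of the support.

θ̂_MAP = 6.29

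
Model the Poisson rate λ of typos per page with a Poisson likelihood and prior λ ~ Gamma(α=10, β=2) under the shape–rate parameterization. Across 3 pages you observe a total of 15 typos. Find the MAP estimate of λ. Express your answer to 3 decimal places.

λ̂_MAP = 4.800

Σxᵢ = 15, n = 3.
Posterior ∝ λ^9e^(−2λ) · λ^15e^(−3λ) = λ^24e^(−5λ), i.e. Gamma(shape=25, rate=5).
The mode of a Gamma(a, b) with a ≥ 1 (shape–rate) is (a−1)/b = 24/5 ≈ 4.800.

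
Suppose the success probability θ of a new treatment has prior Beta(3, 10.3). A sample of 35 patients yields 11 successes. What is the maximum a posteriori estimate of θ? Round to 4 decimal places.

θ̂_MAP = 0.2808

Prior: Beta(3, 10.3).
Data: 11 successes in 35 trials. The binomial likelihood contributes θ^11(1−θ)^24, so the posterior is Beta(3+11, 10.3+24) = Beta(14, 34.3).
For Beta(a, b) with a, b > 1 the mode is (a−1)/(a+b−2) = 13/46.3 ≈ 0.2808.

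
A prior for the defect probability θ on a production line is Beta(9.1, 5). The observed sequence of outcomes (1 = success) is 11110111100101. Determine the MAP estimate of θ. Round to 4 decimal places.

θ̂_MAP = 0.6935

Prior: Beta(9.1, 5).
Data: 10 successes in 14 trials (from the sequence). The binomial likelihood contributes θ^10(1−θ)^4, so the posterior is Beta(9.1+10, 5+4) = Beta(19.1, 9).
For Beta(a, b) with a, b > 1 the mode is (a−1)/(a+b−2) = 18.1/26.1 ≈ 0.6935.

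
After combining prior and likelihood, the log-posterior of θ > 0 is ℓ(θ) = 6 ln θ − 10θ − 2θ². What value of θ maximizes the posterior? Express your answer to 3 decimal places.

ℓ'(θ) = 6/θ − 10 − 4θ. Setting this to zero and multiplying by θ: 4θ² + 10θ − 6 = 0.
θ = (−10 + √(10² + 4·4·6)) / (2·4) = (−10 + √196) / 8 = (−10 + 14)/8 = 1/2.
ℓ''(θ) = −6/θ² − 4 < 0, confirming a maximum.

θ̂_MAP = 0.500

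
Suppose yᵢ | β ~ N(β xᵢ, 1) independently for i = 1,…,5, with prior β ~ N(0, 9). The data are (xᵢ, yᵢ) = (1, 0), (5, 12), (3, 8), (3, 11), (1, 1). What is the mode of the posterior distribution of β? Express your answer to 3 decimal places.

β̂_MAP = 2.616

log p(β | y) = −Σ(yᵢ − βxᵢ)²/(2·1) − β²/(2·9) + const.
Setting the derivative to zero: Σxᵢ(yᵢ − βxᵢ)/1 − β/9 = 0, so β = Σxᵢyᵢ / (Σxᵢ² + σ²/τ²).
Σxᵢyᵢ = 1·0 + 5·12 + 3·8 + 3·11 + 1·1 = 118; Σxᵢ² = 45; σ²/τ² = 1/9.
β̂_MAP = 118 / (45 + 1/9) = 118/(406/9) = 531/203 ≈ 2.616.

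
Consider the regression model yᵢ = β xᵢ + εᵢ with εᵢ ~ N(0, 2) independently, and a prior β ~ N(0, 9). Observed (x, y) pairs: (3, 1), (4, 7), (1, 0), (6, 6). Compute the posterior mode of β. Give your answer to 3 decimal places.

β̂_MAP = 1.077

log p(β | y) = −Σ(yᵢ − βxᵢ)²/(2·2) − β²/(2·9) + const.
Setting the derivative to zero: Σxᵢ(yᵢ − βxᵢ)/2 − β/9 = 0, so β = Σxᵢyᵢ / (Σxᵢ² + σ²/τ²).
Σxᵢyᵢ = 3·1 + 4·7 + 1·0 + 6·6 = 67; Σxᵢ² = 62; σ²/τ² = 2/9.
β̂_MAP = 67 / (62 + 2/9) = 67/(560/9) = 603/560 ≈ 1.077.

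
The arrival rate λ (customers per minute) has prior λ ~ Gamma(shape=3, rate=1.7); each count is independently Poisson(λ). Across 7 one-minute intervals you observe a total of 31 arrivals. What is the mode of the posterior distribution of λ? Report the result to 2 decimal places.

Σxᵢ = 31, n = 7.
Posterior ∝ λ^2e^(−1.7λ) · λ^31e^(−7λ) = λ^33e^(−8.7λ), i.e. Gamma(shape=34, rate=8.7).
The mode of a Gamma(a, b) with a ≥ 1 (shape–rate) is (a−1)/b = 33/8.7 ≈ 3.79.

λ̂_MAP = 3.79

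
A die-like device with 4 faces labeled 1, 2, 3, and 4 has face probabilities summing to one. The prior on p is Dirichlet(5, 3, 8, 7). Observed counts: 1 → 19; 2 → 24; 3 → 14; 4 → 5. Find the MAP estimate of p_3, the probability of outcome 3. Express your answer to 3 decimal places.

The posterior is Dirichlet(αᵢ + nᵢ) = Dirichlet(24, 27, 22, 12).
For a Dirichlet(a₁,…,a_K) with all aᵢ > 1, the mode has j-th component (aⱼ − 1)/(Σaᵢ − K).
Here Σaᵢ = 85 and K = 4, so p_3 = (22 − 1)/(85 − 4) = 21/81 ≈ 0.259.

MAP estimate: 0.259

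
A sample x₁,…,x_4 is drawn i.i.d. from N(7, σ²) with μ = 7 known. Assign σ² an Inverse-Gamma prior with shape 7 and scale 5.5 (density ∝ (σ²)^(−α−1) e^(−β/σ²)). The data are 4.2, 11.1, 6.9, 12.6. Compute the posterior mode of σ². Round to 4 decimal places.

Sum of squared deviations about the known mean: SS = (4.2−7)² + (11.1−7)² + (6.9−7)² + (12.6−7)² = 56.02.
The Normal likelihood contributes (σ²)^(−n/2) exp(−SS/(2σ²)), so the posterior is Inverse-Gamma(α + n/2, β + SS/2) = Inverse-Gamma(9, 33.51).
The mode of Inverse-Gamma(a, b) is b/(a+1) = 33.51/10 ≈ 3.3510.

σ̂²_MAP = 3.3510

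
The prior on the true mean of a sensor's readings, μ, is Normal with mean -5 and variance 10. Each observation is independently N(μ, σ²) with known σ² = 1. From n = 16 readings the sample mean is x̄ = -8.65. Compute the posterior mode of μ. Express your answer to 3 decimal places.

μ̂_MAP = -8.627

n = 16, x̄ = -8.65.
For a Normal prior and Normal likelihood with known variance, the posterior is Normal; its mode equals its mean, the precision-weighted average.
Prior precision 1/σ₀² = 1/10 = 0.1; data precision n/σ² = 16/1 = 16.
μ̂ = (0.1·(-5) + 16·(-8.65)) / (0.1 + 16) = (-138.9)/16.1 = -1389/161 ≈ -8.627.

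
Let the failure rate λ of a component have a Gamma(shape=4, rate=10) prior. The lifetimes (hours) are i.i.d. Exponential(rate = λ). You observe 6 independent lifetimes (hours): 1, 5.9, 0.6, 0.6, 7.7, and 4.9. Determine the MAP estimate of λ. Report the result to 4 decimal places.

The Exponential(rate=λ) likelihood is ∝ λ^n e^(−λΣtᵢ). Here n = 6 and Σtᵢ = 1 + 5.9 + 0.6 + 0.6 + 7.7 + 4.9 = 20.7.
Posterior ∝ λ^3e^(−10λ) · λ^6e^(−20.7λ) = λ^9e^(−30.7λ), i.e. Gamma(10, 30.7).
Mode = (a−1)/b = 9/30.7 ≈ 0.2932.

λ̂_MAP = 0.2932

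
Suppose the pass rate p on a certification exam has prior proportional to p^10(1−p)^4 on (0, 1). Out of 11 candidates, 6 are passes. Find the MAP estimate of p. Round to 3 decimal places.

The prior density ∝ p^10(1−p)^4 is the kernel of Beta(11, 5).
Data: 6 successes in 11 trials. The binomial likelihood contributes p^6(1−p)^5, so the posterior is Beta(11+6, 5+5) = Beta(17, 10).
For Beta(a, b) with a, b > 1 the mode is (a−1)/(a+b−2) = 16/25 ≈ 0.640.

p̂_MAP = 0.640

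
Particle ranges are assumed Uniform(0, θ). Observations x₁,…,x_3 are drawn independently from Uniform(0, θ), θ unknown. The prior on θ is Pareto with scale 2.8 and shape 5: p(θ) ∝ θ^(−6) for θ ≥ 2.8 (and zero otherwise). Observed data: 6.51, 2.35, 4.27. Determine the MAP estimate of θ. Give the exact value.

The Uniform(0, θ) likelihood is θ^(−n) for θ ≥ max(xᵢ), zero otherwise. Here max(xᵢ) = 6.51.
Posterior ∝ θ^(−6) · θ^(−3) = θ^(−9) on θ ≥ max(2.8, 6.51) = 6.51.
This density is strictly decreasing in θ, so the posterior mode lies at the lower boundary of the support.

θ̂_MAP = 6.51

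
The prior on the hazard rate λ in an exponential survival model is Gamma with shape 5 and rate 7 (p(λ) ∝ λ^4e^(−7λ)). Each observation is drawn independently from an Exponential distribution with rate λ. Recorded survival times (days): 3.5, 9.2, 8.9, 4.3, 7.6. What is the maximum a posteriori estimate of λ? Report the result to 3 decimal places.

λ̂_MAP = 0.222

The Exponential(rate=λ) likelihood is ∝ λ^n e^(−λΣtᵢ). Here n = 5 and Σtᵢ = 3.5 + 9.2 + 8.9 + 4.3 + 7.6 = 33.5.
Posterior ∝ λ^4e^(−7λ) · λ^5e^(−33.5λ) = λ^9e^(−40.5λ), i.e. Gamma(10, 40.5).
Mode = (a−1)/b = 9/40.5 ≈ 0.222.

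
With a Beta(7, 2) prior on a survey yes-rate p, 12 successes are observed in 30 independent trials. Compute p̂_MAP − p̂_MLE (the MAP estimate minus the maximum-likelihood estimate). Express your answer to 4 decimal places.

Posterior is Beta(19, 20); MAP = (19−1)/(39−2) = 18/37 ≈ 0.48649.
MLE ignores the prior: p̂_MLE = k/n = 12/30 ≈ 0.40000.
Difference = 18/37 − 12/30 = 16/185 ≈ 0.0865.

MAP − MLE = 0.0865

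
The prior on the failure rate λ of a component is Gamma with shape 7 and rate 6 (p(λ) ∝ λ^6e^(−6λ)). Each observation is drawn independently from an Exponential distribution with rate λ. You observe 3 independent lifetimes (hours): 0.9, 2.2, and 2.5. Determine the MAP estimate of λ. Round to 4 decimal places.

λ̂_MAP = 0.7759

The Exponential(rate=λ) likelihood is ∝ λ^n e^(−λΣtᵢ). Here n = 3 and Σtᵢ = 0.9 + 2.2 + 2.5 = 5.6.
Posterior ∝ λ^6e^(−6λ) · λ^3e^(−5.6λ) = λ^9e^(−11.6λ), i.e. Gamma(10, 11.6).
Mode = (a−1)/b = 9/11.6 ≈ 0.7759.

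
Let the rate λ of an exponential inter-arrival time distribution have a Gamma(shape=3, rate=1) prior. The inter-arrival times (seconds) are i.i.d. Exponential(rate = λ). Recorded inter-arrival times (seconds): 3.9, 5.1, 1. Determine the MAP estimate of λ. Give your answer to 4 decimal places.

The Exponential(rate=λ) likelihood is ∝ λ^n e^(−λΣtᵢ). Here n = 3 and Σtᵢ = 3.9 + 5.1 + 1 = 10.
Posterior ∝ λ^2e^(−1λ) · λ^3e^(−10λ) = λ^5e^(−11λ), i.e. Gamma(6, 11).
Mode = (a−1)/b = 5/11 ≈ 0.4545.

λ̂_MAP = 0.4545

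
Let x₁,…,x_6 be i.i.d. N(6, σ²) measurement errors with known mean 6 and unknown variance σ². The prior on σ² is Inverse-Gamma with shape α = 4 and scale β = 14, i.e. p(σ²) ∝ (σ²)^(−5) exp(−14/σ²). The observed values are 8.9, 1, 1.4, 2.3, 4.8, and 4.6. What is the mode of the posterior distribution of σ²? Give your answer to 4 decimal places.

Sum of squared deviations about the known mean: SS = (8.9−6)² + (1−6)² + (1.4−6)² + (2.3−6)² + (4.8−6)² + (4.6−6)² = 71.66.
The Normal likelihood contributes (σ²)^(−n/2) exp(−SS/(2σ²)), so the posterior is Inverse-Gamma(α + n/2, β + SS/2) = Inverse-Gamma(7, 49.83).
The mode of Inverse-Gamma(a, b) is b/(a+1) = 49.83/8 ≈ 6.2288.

σ̂²_MAP = 6.2288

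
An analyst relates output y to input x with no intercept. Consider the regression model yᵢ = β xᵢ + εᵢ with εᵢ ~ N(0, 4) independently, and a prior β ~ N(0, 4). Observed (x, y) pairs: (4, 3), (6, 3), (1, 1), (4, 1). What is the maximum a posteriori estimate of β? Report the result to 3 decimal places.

β̂_MAP = 0.500

log p(β | y) = −Σ(yᵢ − βxᵢ)²/(2·4) − β²/(2·4) + const.
Setting the derivative to zero: Σxᵢ(yᵢ − βxᵢ)/4 − β/4 = 0, so β = Σxᵢyᵢ / (Σxᵢ² + σ²/τ²).
Σxᵢyᵢ = 4·3 + 6·3 + 1·1 + 4·1 = 35; Σxᵢ² = 69; σ²/τ² = 1.
β̂_MAP = 35 / (69 + 1) = 35/70 ≈ 0.500.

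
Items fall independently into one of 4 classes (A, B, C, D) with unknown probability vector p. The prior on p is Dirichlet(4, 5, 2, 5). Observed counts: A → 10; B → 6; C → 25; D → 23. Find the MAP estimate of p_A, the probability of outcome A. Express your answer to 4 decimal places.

The posterior is Dirichlet(αᵢ + nᵢ) = Dirichlet(14, 11, 27, 28).
For a Dirichlet(a₁,…,a_K) with all aᵢ > 1, the mode has j-th component (aⱼ − 1)/(Σaᵢ − K).
Here Σaᵢ = 80 and K = 4, so p_A = (14 − 1)/(80 − 4) = 13/76 ≈ 0.1711.

MAP estimate of p_A = 0.1711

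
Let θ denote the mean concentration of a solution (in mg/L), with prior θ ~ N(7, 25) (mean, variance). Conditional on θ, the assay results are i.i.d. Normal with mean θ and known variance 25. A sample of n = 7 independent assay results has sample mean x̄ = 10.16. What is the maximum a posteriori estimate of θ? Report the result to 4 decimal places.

n = 7, x̄ = 10.16.
For a Normal prior and Normal likelihood with known variance, the posterior is Normal; its mode equals its mean, the precision-weighted average.
Prior precision 1/σ₀² = 1/25 = 0.04; data precision n/σ² = 7/25 = 0.28.
θ̂ = (0.04·7 + 0.28·10.16) / (0.04 + 0.28) = 3.1248/0.32 = 9.7650.

θ̂_MAP = 9.7650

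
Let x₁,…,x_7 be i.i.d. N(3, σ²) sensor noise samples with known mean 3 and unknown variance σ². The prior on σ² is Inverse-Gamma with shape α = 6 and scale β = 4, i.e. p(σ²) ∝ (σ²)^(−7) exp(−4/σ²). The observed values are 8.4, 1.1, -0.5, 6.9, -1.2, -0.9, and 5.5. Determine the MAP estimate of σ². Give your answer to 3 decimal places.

Sum of squared deviations about the known mean: SS = (8.4−3)² + (1.1−3)² + (-0.5−3)² + (6.9−3)² + (-1.2−3)² + (-0.9−3)² + (5.5−3)² = 99.33.
The Normal likelihood contributes (σ²)^(−n/2) exp(−SS/(2σ²)), so the posterior is Inverse-Gamma(α + n/2, β + SS/2) = Inverse-Gamma(9.5, 53.665).
The mode of Inverse-Gamma(a, b) is b/(a+1) = 53.665/10.5 ≈ 5.111.

σ̂²_MAP = 5.111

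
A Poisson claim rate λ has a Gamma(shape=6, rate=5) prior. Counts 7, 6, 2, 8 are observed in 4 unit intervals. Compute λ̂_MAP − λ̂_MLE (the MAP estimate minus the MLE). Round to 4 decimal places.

MAP − MLE = -2.6389

Σxᵢ = 23. Posterior is Gamma(29, 9); MAP = (29−1)/9 = 28/9 ≈ 3.11111.
MLE = x̄ = 23/4 ≈ 5.75000.
Difference = 28/9 − 23/4 = -95/36 ≈ -2.6389.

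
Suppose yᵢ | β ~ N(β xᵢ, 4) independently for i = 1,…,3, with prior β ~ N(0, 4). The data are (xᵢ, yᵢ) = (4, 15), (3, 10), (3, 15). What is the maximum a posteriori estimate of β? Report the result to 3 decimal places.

log p(β | y) = −Σ(yᵢ − βxᵢ)²/(2·4) − β²/(2·4) + const.
Setting the derivative to zero: Σxᵢ(yᵢ − βxᵢ)/4 − β/4 = 0, so β = Σxᵢyᵢ / (Σxᵢ² + σ²/τ²).
Σxᵢyᵢ = 4·15 + 3·10 + 3·15 = 135; Σxᵢ² = 34; σ²/τ² = 1.
β̂_MAP = 135 / (34 + 1) = 135/35 ≈ 3.857.

β̂_MAP = 3.857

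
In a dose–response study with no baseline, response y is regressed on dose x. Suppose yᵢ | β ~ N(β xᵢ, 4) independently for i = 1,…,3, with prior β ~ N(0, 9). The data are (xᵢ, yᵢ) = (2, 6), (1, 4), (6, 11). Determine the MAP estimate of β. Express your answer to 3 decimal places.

log p(β | y) = −Σ(yᵢ − βxᵢ)²/(2·4) − β²/(2·9) + const.
Setting the derivative to zero: Σxᵢ(yᵢ − βxᵢ)/4 − β/9 = 0, so β = Σxᵢyᵢ / (Σxᵢ² + σ²/τ²).
Σxᵢyᵢ = 2·6 + 1·4 + 6·11 = 82; Σxᵢ² = 41; σ²/τ² = 4/9.
β̂_MAP = 82 / (41 + 4/9) = 82/(373/9) = 738/373 ≈ 1.979.

β̂_MAP = 1.979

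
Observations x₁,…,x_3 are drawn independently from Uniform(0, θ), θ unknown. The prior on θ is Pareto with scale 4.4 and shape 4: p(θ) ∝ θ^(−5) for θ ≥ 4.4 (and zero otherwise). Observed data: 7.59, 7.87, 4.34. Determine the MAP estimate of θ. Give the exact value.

θ̂_MAP = 7.87

The Uniform(0, θ) likelihood is θ^(−n) for θ ≥ max(xᵢ), zero otherwise. Here max(xᵢ) = 7.87.
Posterior ∝ θ^(−5) · θ^(−3) = θ^(−8) on θ ≥ max(4.4, 7.87) = 7.87.
This density is strictly decreasing in θ, so the posterior mode lies at the lower boundary of the support.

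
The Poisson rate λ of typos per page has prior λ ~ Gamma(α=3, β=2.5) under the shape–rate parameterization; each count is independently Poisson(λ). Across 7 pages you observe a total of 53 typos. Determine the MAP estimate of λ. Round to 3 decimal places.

Σxᵢ = 53, n = 7.
Posterior ∝ λ^2e^(−2.5λ) · λ^53e^(−7λ) = λ^55e^(−9.5λ), i.e. Gamma(shape=56, rate=9.5).
The mode of a Gamma(a, b) with a ≥ 1 (shape–rate) is (a−1)/b = 55/9.5 ≈ 5.789.

λ̂_MAP = 5.789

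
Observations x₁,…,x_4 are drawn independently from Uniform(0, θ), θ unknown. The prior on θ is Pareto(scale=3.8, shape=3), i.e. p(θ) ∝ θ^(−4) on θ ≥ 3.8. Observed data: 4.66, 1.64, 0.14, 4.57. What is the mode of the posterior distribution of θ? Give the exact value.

The Uniform(0, θ) likelihood is θ^(−n) for θ ≥ max(xᵢ), zero otherwise. Here max(xᵢ) = 4.66.
Posterior ∝ θ^(−4) · θ^(−4) = θ^(−8) on θ ≥ max(3.8, 4.66) = 4.66.
This density is strictly decreasing in θ, so the posterior mode lies at the lower boundary of the support.

θ̂_MAP = 4.66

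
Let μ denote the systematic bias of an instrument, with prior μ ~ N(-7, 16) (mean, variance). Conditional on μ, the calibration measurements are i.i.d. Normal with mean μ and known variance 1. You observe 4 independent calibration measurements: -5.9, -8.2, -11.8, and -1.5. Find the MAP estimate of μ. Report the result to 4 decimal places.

μ̂_MAP = -6.8523

n = 4; x̄ = ((-5.9) + (-8.2) + (-11.8) + (-1.5))/4 = -27.4/4 = -6.85.
For a Normal prior and Normal likelihood with known variance, the posterior is Normal; its mode equals its mean, the precision-weighted average.
Prior precision 1/σ₀² = 1/16 = 0.0625; data precision n/σ² = 4/1 = 4.
μ̂ = (0.0625·(-7) + 4·(-6.85)) / (0.0625 + 4) = (-27.8375)/4.0625 = -2227/325 ≈ -6.8523.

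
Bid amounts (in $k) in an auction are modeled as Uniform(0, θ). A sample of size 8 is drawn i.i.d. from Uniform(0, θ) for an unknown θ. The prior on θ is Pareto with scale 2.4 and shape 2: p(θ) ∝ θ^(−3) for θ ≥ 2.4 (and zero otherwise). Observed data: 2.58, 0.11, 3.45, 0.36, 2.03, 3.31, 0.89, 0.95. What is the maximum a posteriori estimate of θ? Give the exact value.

The Uniform(0, θ) likelihood is θ^(−n) for θ ≥ max(xᵢ), zero otherwise. Here max(xᵢ) = 3.45.
Posterior ∝ θ^(−3) · θ^(−8) = θ^(−11) on θ ≥ max(2.4, 3.45) = 3.45.
This density is strictly decreasing in θ, so the posterior mode lies at the lower boundary of the support.

θ̂_MAP = 3.45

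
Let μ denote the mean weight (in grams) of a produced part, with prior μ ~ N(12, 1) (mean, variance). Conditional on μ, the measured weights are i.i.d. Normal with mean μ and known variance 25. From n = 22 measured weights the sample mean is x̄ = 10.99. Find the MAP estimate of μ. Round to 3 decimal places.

n = 22, x̄ = 10.99.
For a Normal prior and Normal likelihood with known variance, the posterior is Normal; its mode equals its mean, the precision-weighted average.
Prior precision 1/σ₀² = 1/1 = 1; data precision n/σ² = 22/25 = 0.88.
μ̂ = (1·12 + 0.88·10.99) / (1 + 0.88) = 21.6712/1.88 = 27089/2350 ≈ 11.527.

μ̂_MAP = 11.527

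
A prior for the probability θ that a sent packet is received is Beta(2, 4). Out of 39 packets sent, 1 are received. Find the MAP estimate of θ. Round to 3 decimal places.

θ̂_MAP = 0.047

Prior: Beta(2, 4).
Data: 1 success in 39 trials. The binomial likelihood contributes θ(1−θ)^38, so the posterior is Beta(2+1, 4+38) = Beta(3, 42).
For Beta(a, b) with a, b > 1 the mode is (a−1)/(a+b−2) = 2/43 ≈ 0.047.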